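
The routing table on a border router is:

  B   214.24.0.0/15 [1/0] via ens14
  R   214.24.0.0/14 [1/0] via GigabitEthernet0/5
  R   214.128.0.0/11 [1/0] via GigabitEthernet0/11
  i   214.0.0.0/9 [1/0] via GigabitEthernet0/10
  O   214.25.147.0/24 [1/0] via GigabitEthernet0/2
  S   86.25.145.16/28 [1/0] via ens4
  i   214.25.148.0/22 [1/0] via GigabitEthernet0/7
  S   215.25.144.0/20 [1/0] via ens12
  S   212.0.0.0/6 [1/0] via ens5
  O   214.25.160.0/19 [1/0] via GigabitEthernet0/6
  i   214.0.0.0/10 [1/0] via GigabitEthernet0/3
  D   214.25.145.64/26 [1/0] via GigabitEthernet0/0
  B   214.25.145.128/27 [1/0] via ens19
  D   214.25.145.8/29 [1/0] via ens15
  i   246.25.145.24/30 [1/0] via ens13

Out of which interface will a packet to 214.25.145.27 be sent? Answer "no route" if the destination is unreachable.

ens14

Routes whose prefix contains 214.25.145.27:
  212.0.0.0/6 (212.0.0.0 - 215.255.255.255) -> ens5
  214.0.0.0/9 (214.0.0.0 - 214.127.255.255) -> GigabitEthernet0/10
  214.0.0.0/10 (214.0.0.0 - 214.63.255.255) -> GigabitEthernet0/3
  214.24.0.0/14 (214.24.0.0 - 214.27.255.255) -> GigabitEthernet0/5
  214.24.0.0/15 (214.24.0.0 - 214.25.255.255) -> ens14
More-specific entries that do NOT match:
  246.25.145.24/30 (246.25.145.24 - 246.25.145.27) does not contain 214.25.145.27
  214.25.145.8/29 (214.25.145.8 - 214.25.145.15) does not contain 214.25.145.27
  86.25.145.16/28 (86.25.145.16 - 86.25.145.31) does not contain 214.25.145.27
  214.25.145.128/27 (214.25.145.128 - 214.25.145.159) does not contain 214.25.145.27
  214.25.145.64/26 (214.25.145.64 - 214.25.145.127) does not contain 214.25.145.27
  214.25.147.0/24 (214.25.147.0 - 214.25.147.255) does not contain 214.25.145.27
  214.25.148.0/22 (214.25.148.0 - 214.25.151.255) does not contain 214.25.145.27
  215.25.144.0/20 (215.25.144.0 - 215.25.159.255) does not contain 214.25.145.27
  214.25.160.0/19 (214.25.160.0 - 214.25.191.255) does not contain 214.25.145.27
Longest matching prefix is /15 -> interface ens14.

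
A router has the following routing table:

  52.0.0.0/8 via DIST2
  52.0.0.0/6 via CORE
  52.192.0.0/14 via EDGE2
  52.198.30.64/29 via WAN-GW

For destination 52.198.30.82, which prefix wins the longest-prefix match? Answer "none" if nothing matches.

52.0.0.0/8

Entries matching 52.198.30.82:
  52.0.0.0/6 (52.0.0.0 - 55.255.255.255)
  52.0.0.0/8 (52.0.0.0 - 52.255.255.255)
Most specific is 52.0.0.0/8.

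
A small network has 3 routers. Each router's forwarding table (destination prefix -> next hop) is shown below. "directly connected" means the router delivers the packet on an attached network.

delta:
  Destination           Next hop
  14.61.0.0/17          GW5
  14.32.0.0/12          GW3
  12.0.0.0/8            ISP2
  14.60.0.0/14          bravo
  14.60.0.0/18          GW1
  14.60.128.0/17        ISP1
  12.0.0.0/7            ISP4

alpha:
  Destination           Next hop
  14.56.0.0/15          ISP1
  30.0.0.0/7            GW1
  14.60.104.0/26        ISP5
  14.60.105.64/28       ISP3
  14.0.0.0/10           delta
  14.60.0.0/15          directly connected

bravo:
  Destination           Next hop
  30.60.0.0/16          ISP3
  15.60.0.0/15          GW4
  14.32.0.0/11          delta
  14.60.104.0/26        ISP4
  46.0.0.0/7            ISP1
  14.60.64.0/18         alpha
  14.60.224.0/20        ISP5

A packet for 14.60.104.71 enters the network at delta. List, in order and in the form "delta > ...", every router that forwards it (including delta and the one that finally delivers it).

delta > bravo > alpha

At delta: longest match for 14.60.104.71 is 14.60.0.0/14 -> bravo
At bravo: longest match for 14.60.104.71 is 14.60.64.0/18 -> alpha
At alpha: longest match for 14.60.104.71 is 14.60.0.0/15 -> directly connected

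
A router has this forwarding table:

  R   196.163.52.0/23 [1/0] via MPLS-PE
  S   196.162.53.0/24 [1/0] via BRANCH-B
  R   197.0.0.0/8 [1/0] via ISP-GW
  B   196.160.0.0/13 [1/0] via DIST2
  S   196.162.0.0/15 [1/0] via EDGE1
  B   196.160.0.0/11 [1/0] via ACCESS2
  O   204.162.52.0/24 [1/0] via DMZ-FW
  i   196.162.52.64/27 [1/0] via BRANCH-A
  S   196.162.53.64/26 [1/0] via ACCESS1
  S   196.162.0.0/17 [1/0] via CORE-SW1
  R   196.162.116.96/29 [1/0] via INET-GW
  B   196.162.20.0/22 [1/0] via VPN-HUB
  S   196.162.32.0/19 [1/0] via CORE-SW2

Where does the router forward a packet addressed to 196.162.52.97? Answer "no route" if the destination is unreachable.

CORE-SW2

Routes whose prefix contains 196.162.52.97:
  196.160.0.0/11 (196.160.0.0 - 196.191.255.255) -> ACCESS2
  196.160.0.0/13 (196.160.0.0 - 196.167.255.255) -> DIST2
  196.162.0.0/15 (196.162.0.0 - 196.163.255.255) -> EDGE1
  196.162.0.0/17 (196.162.0.0 - 196.162.127.255) -> CORE-SW1
  196.162.32.0/19 (196.162.32.0 - 196.162.63.255) -> CORE-SW2
More-specific entries that do NOT match:
  196.162.116.96/29 (196.162.116.96 - 196.162.116.103) does not contain 196.162.52.97
  196.162.52.64/27 (196.162.52.64 - 196.162.52.95) does not contain 196.162.52.97
  196.162.53.64/26 (196.162.53.64 - 196.162.53.127) does not contain 196.162.52.97
  196.162.53.0/24 (196.162.53.0 - 196.162.53.255) does not contain 196.162.52.97
  204.162.52.0/24 (204.162.52.0 - 204.162.52.255) does not contain 196.162.52.97
  196.163.52.0/23 (196.163.52.0 - 196.163.53.255) does not contain 196.162.52.97
  196.162.20.0/22 (196.162.20.0 - 196.162.23.255) does not contain 196.162.52.97
Longest matching prefix is /19 -> next hop CORE-SW2.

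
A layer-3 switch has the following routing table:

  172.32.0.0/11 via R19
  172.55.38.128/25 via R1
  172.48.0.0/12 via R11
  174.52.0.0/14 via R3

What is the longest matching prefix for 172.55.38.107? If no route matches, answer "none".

172.48.0.0/12

Entries matching 172.55.38.107:
  172.32.0.0/11 (172.32.0.0 - 172.63.255.255)
  172.48.0.0/12 (172.48.0.0 - 172.63.255.255)
Most specific is 172.48.0.0/12.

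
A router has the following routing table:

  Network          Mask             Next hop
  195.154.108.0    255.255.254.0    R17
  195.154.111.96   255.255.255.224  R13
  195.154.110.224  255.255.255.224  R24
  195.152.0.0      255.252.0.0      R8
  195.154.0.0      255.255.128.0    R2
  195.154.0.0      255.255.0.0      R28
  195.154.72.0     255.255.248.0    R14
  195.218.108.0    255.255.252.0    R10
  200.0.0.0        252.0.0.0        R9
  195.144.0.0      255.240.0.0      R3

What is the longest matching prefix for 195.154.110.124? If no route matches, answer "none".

195.154.0.0/17

Entries matching 195.154.110.124:
  195.144.0.0/12 (195.144.0.0 - 195.159.255.255)
  195.152.0.0/14 (195.152.0.0 - 195.155.255.255)
  195.154.0.0/16 (195.154.0.0 - 195.154.255.255)
  195.154.0.0/17 (195.154.0.0 - 195.154.127.255)
Most specific is 195.154.0.0/17.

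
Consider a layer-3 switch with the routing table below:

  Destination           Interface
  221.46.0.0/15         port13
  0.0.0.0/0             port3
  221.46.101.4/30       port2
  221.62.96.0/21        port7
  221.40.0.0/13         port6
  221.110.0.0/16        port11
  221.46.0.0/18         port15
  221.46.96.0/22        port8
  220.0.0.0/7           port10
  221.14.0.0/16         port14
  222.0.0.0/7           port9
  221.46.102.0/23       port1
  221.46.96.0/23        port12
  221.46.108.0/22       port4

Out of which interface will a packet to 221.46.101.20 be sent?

Routes whose prefix contains 221.46.101.20:
  0.0.0.0/0 (default, matches everything) -> port3
  220.0.0.0/7 (220.0.0.0 - 221.255.255.255) -> port10
  221.40.0.0/13 (221.40.0.0 - 221.47.255.255) -> port6
  221.46.0.0/15 (221.46.0.0 - 221.47.255.255) -> port13
More-specific entries that do NOT match:
  221.46.101.4/30 (221.46.101.4 - 221.46.101.7) does not contain 221.46.101.20
  221.46.102.0/23 (221.46.102.0 - 221.46.103.255) does not contain 221.46.101.20
  221.46.96.0/23 (221.46.96.0 - 221.46.97.255) does not contain 221.46.101.20
  221.46.96.0/22 (221.46.96.0 - 221.46.99.255) does not contain 221.46.101.20
  221.46.108.0/22 (221.46.108.0 - 221.46.111.255) does not contain 221.46.101.20
  221.62.96.0/21 (221.62.96.0 - 221.62.103.255) does not contain 221.46.101.20
  221.46.0.0/18 (221.46.0.0 - 221.46.63.255) does not contain 221.46.101.20
  221.110.0.0/16 (221.110.0.0 - 221.110.255.255) does not contain 221.46.101.20
  221.14.0.0/16 (221.14.0.0 - 221.14.255.255) does not contain 221.46.101.20
Longest matching prefix is /15 -> interface port13.

port13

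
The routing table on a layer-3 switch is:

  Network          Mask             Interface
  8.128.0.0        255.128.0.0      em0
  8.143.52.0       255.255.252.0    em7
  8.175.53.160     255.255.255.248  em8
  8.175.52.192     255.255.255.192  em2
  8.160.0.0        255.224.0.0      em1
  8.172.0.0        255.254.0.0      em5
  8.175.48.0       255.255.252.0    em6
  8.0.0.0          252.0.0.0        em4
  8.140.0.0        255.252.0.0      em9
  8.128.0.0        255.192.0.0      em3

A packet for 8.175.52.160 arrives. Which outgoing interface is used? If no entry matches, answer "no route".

em1

Routes whose prefix contains 8.175.52.160:
  8.0.0.0/6 (8.0.0.0 - 11.255.255.255) -> em4
  8.128.0.0/9 (8.128.0.0 - 8.255.255.255) -> em0
  8.128.0.0/10 (8.128.0.0 - 8.191.255.255) -> em3
  8.160.0.0/11 (8.160.0.0 - 8.191.255.255) -> em1
More-specific entries that do NOT match:
  8.175.53.160/29 (8.175.53.160 - 8.175.53.167) does not contain 8.175.52.160
  8.175.52.192/26 (8.175.52.192 - 8.175.52.255) does not contain 8.175.52.160
  8.143.52.0/22 (8.143.52.0 - 8.143.55.255) does not contain 8.175.52.160
  8.175.48.0/22 (8.175.48.0 - 8.175.51.255) does not contain 8.175.52.160
  8.172.0.0/15 (8.172.0.0 - 8.173.255.255) does not contain 8.175.52.160
  8.140.0.0/14 (8.140.0.0 - 8.143.255.255) does not contain 8.175.52.160
Longest matching prefix is /11 -> interface em1.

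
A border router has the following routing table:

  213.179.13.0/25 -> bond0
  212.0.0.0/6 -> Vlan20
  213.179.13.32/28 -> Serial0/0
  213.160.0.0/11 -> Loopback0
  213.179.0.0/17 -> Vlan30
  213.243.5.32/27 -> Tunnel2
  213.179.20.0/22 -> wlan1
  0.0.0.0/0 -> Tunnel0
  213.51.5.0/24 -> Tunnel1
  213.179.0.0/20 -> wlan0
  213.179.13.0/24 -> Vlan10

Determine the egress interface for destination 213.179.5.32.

wlan0

Routes whose prefix contains 213.179.5.32:
  0.0.0.0/0 (default, matches everything) -> Tunnel0
  212.0.0.0/6 (212.0.0.0 - 215.255.255.255) -> Vlan20
  213.160.0.0/11 (213.160.0.0 - 213.191.255.255) -> Loopback0
  213.179.0.0/17 (213.179.0.0 - 213.179.127.255) -> Vlan30
  213.179.0.0/20 (213.179.0.0 - 213.179.15.255) -> wlan0
More-specific entries that do NOT match:
  213.179.13.32/28 (213.179.13.32 - 213.179.13.47) does not contain 213.179.5.32
  213.243.5.32/27 (213.243.5.32 - 213.243.5.63) does not contain 213.179.5.32
  213.179.13.0/25 (213.179.13.0 - 213.179.13.127) does not contain 213.179.5.32
  213.51.5.0/24 (213.51.5.0 - 213.51.5.255) does not contain 213.179.5.32
  213.179.13.0/24 (213.179.13.0 - 213.179.13.255) does not contain 213.179.5.32
  213.179.20.0/22 (213.179.20.0 - 213.179.23.255) does not contain 213.179.5.32
Longest matching prefix is /20 -> interface wlan0.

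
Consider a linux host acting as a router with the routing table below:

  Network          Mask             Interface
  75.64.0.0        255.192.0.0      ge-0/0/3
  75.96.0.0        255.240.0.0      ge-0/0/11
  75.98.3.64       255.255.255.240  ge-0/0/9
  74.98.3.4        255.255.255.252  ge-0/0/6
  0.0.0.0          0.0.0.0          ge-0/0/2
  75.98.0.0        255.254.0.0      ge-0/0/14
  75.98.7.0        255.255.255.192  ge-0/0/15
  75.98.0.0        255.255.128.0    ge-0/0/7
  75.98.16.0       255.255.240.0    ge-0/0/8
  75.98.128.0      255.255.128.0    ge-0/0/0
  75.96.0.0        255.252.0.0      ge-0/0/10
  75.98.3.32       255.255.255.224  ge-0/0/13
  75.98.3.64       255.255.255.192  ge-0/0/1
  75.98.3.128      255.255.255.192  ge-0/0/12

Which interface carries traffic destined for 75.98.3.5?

Routes whose prefix contains 75.98.3.5:
  0.0.0.0/0 (default, matches everything) -> ge-0/0/2
  75.64.0.0/10 (75.64.0.0 - 75.127.255.255) -> ge-0/0/3
  75.96.0.0/12 (75.96.0.0 - 75.111.255.255) -> ge-0/0/11
  75.96.0.0/14 (75.96.0.0 - 75.99.255.255) -> ge-0/0/10
  75.98.0.0/15 (75.98.0.0 - 75.99.255.255) -> ge-0/0/14
  75.98.0.0/17 (75.98.0.0 - 75.98.127.255) -> ge-0/0/7
More-specific entries that do NOT match:
  74.98.3.4/30 (74.98.3.4 - 74.98.3.7) does not contain 75.98.3.5
  75.98.3.64/28 (75.98.3.64 - 75.98.3.79) does not contain 75.98.3.5
  75.98.3.32/27 (75.98.3.32 - 75.98.3.63) does not contain 75.98.3.5
  75.98.7.0/26 (75.98.7.0 - 75.98.7.63) does not contain 75.98.3.5
  75.98.3.64/26 (75.98.3.64 - 75.98.3.127) does not contain 75.98.3.5
  75.98.3.128/26 (75.98.3.128 - 75.98.3.191) does not contain 75.98.3.5
  75.98.16.0/20 (75.98.16.0 - 75.98.31.255) does not contain 75.98.3.5
Longest matching prefix is /17 -> interface ge-0/0/7.

ge-0/0/7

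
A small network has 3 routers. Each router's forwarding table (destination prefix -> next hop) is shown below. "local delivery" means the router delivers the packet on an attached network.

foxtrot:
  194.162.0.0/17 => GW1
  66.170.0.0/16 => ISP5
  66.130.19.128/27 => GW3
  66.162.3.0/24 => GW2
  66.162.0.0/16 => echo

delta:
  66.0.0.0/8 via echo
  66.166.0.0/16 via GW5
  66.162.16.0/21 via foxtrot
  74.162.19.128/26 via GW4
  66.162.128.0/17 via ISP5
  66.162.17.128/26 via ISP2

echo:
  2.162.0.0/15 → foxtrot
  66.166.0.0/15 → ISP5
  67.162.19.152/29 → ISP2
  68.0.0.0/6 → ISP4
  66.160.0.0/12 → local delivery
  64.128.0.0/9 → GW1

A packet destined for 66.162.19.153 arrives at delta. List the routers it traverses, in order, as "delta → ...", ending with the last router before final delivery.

At delta: longest match for 66.162.19.153 is 66.162.16.0/21 -> foxtrot
At foxtrot: longest match for 66.162.19.153 is 66.162.0.0/16 -> echo
At echo: longest match for 66.162.19.153 is 66.160.0.0/12 -> local delivery

delta → foxtrot → echo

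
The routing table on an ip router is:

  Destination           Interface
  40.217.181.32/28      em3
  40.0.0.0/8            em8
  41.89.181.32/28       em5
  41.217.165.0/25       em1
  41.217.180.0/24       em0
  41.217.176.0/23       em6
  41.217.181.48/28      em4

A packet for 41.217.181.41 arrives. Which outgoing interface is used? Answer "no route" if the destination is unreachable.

No entry's prefix contains 41.217.181.41; there is no default route.

no route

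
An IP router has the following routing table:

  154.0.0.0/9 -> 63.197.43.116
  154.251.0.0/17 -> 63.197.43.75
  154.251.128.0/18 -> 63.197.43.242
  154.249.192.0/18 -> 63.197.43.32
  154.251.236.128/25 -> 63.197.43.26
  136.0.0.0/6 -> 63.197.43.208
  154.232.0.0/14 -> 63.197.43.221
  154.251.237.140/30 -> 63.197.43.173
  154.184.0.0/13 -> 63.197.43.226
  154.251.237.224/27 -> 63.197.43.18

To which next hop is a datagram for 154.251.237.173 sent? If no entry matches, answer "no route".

no route

No entry's prefix contains 154.251.237.173; there is no default route.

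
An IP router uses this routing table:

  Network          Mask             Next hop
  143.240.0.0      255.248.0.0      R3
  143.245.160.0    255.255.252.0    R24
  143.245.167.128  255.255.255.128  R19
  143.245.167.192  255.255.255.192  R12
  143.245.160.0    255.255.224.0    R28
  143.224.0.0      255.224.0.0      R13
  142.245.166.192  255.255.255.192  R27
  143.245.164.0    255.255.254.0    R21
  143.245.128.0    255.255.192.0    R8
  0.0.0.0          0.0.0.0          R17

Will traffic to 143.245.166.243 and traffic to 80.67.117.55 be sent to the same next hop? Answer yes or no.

no

143.245.166.243: longest match 143.245.160.0/19 -> R28
80.67.117.55: longest match 0.0.0.0/0 -> R17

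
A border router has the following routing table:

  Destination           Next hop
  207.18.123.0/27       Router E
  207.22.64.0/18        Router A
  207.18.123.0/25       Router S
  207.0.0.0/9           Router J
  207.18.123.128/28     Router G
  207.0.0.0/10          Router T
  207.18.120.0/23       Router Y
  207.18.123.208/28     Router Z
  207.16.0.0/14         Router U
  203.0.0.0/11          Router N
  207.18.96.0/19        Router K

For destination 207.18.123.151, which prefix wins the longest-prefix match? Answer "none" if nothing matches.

207.18.96.0/19

Entries matching 207.18.123.151:
  207.0.0.0/9 (207.0.0.0 - 207.127.255.255)
  207.0.0.0/10 (207.0.0.0 - 207.63.255.255)
  207.16.0.0/14 (207.16.0.0 - 207.19.255.255)
  207.18.96.0/19 (207.18.96.0 - 207.18.127.255)
Most specific is 207.18.96.0/19.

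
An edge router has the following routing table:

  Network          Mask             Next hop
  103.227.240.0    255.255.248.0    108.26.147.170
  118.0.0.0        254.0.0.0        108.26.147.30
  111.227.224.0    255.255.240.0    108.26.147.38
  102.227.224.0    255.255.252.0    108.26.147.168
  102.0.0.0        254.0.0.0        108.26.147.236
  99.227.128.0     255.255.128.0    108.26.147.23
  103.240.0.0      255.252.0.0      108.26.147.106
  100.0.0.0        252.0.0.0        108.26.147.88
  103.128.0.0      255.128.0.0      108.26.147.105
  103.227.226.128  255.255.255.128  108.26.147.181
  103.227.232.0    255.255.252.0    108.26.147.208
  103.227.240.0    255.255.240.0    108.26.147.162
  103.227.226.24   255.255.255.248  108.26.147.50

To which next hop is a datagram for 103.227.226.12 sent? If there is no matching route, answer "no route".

108.26.147.105

Routes whose prefix contains 103.227.226.12:
  100.0.0.0/6 (100.0.0.0 - 103.255.255.255) -> 108.26.147.88
  102.0.0.0/7 (102.0.0.0 - 103.255.255.255) -> 108.26.147.236
  103.128.0.0/9 (103.128.0.0 - 103.255.255.255) -> 108.26.147.105
More-specific entries that do NOT match:
  103.227.226.24/29 (103.227.226.24 - 103.227.226.31) does not contain 103.227.226.12
  103.227.226.128/25 (103.227.226.128 - 103.227.226.255) does not contain 103.227.226.12
  102.227.224.0/22 (102.227.224.0 - 102.227.227.255) does not contain 103.227.226.12
  103.227.232.0/22 (103.227.232.0 - 103.227.235.255) does not contain 103.227.226.12
  103.227.240.0/21 (103.227.240.0 - 103.227.247.255) does not contain 103.227.226.12
  111.227.224.0/20 (111.227.224.0 - 111.227.239.255) does not contain 103.227.226.12
  103.227.240.0/20 (103.227.240.0 - 103.227.255.255) does not contain 103.227.226.12
  99.227.128.0/17 (99.227.128.0 - 99.227.255.255) does not contain 103.227.226.12
  103.240.0.0/14 (103.240.0.0 - 103.243.255.255) does not contain 103.227.226.12
Longest matching prefix is /9 -> next hop 108.26.147.105.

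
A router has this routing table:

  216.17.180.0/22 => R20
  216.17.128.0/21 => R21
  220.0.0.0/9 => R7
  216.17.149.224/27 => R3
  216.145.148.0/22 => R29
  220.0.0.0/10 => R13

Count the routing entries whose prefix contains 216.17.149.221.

0

No listed prefix contains 216.17.149.221.
Total matching entries: 0.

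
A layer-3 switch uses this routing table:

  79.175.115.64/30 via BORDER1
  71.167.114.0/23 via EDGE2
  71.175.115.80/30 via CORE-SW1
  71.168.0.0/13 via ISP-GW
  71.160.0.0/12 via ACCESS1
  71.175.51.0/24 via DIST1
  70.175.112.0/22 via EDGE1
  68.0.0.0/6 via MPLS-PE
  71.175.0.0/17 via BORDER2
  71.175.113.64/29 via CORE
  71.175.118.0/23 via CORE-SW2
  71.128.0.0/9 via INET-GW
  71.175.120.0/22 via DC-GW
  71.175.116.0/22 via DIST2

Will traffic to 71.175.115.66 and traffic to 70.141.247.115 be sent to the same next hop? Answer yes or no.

no

71.175.115.66: longest match 71.175.0.0/17 -> BORDER2
70.141.247.115: longest match 68.0.0.0/6 -> MPLS-PE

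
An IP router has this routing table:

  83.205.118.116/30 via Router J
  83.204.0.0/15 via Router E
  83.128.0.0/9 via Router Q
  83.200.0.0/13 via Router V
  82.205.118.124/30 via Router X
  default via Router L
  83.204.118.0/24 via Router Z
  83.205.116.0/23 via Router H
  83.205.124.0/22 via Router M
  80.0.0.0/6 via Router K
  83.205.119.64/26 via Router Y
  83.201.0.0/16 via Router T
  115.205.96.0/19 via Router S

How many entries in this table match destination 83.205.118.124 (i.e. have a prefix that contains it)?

Prefixes containing 83.205.118.124:
  0.0.0.0/0 (default, matches everything)
  80.0.0.0/6 (80.0.0.0 - 83.255.255.255)
  83.128.0.0/9 (83.128.0.0 - 83.255.255.255)
  83.200.0.0/13 (83.200.0.0 - 83.207.255.255)
  83.204.0.0/15 (83.204.0.0 - 83.205.255.255)
Total matching entries: 5.

5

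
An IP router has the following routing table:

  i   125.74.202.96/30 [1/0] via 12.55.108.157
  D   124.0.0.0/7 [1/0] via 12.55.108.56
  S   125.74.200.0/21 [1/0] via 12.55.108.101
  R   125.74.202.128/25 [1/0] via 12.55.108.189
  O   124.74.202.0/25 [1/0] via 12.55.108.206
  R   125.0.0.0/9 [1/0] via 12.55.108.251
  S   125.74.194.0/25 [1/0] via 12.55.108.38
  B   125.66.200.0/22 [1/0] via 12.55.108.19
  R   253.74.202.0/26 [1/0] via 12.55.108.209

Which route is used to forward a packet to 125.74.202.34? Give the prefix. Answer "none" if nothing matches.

125.74.200.0/21

Entries matching 125.74.202.34:
  124.0.0.0/7 (124.0.0.0 - 125.255.255.255)
  125.0.0.0/9 (125.0.0.0 - 125.127.255.255)
  125.74.200.0/21 (125.74.200.0 - 125.74.207.255)
Most specific is 125.74.200.0/21.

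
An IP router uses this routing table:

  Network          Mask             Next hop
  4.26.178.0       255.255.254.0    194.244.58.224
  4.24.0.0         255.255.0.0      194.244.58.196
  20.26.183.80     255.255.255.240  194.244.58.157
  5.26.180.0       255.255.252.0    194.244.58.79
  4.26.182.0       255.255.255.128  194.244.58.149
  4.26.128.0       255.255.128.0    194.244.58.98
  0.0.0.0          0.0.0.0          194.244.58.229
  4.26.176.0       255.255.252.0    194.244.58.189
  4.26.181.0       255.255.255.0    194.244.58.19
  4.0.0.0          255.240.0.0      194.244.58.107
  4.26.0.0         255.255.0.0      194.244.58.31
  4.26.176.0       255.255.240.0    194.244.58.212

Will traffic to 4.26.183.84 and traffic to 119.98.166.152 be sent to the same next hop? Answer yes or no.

no

4.26.183.84: longest match 4.26.176.0/20 -> 194.244.58.212
119.98.166.152: longest match 0.0.0.0/0 -> 194.244.58.229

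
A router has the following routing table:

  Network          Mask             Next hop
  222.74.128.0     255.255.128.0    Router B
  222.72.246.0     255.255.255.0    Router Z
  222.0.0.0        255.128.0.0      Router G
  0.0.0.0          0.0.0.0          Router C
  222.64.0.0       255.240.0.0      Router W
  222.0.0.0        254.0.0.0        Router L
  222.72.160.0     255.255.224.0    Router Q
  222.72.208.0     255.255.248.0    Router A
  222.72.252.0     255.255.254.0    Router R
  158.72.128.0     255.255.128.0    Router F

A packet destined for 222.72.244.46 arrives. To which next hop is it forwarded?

Router W

Routes whose prefix contains 222.72.244.46:
  0.0.0.0/0 (default, matches everything) -> Router C
  222.0.0.0/7 (222.0.0.0 - 223.255.255.255) -> Router L
  222.0.0.0/9 (222.0.0.0 - 222.127.255.255) -> Router G
  222.64.0.0/12 (222.64.0.0 - 222.79.255.255) -> Router W
More-specific entries that do NOT match:
  222.72.246.0/24 (222.72.246.0 - 222.72.246.255) does not contain 222.72.244.46
  222.72.252.0/23 (222.72.252.0 - 222.72.253.255) does not contain 222.72.244.46
  222.72.208.0/21 (222.72.208.0 - 222.72.215.255) does not contain 222.72.244.46
  222.72.160.0/19 (222.72.160.0 - 222.72.191.255) does not contain 222.72.244.46
  222.74.128.0/17 (222.74.128.0 - 222.74.255.255) does not contain 222.72.244.46
  158.72.128.0/17 (158.72.128.0 - 158.72.255.255) does not contain 222.72.244.46
Longest matching prefix is /12 -> next hop Router W.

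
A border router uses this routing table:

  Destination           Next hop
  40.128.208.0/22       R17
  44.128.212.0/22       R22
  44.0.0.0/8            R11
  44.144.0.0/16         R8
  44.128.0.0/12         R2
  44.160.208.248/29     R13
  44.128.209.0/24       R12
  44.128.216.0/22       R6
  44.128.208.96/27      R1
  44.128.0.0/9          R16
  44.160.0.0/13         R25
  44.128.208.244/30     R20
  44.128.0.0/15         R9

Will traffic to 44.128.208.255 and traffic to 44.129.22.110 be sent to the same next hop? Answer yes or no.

yes

44.128.208.255: longest match 44.128.0.0/15 -> R9
44.129.22.110: longest match 44.128.0.0/15 -> R9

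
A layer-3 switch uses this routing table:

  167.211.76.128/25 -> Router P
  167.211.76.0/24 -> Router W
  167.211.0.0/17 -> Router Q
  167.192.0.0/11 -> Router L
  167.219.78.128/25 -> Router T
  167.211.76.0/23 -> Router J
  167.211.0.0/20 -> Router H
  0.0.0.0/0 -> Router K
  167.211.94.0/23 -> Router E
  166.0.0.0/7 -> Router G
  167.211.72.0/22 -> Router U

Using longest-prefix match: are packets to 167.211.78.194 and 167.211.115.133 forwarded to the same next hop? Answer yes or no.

yes

167.211.78.194: longest match 167.211.0.0/17 -> Router Q
167.211.115.133: longest match 167.211.0.0/17 -> Router Q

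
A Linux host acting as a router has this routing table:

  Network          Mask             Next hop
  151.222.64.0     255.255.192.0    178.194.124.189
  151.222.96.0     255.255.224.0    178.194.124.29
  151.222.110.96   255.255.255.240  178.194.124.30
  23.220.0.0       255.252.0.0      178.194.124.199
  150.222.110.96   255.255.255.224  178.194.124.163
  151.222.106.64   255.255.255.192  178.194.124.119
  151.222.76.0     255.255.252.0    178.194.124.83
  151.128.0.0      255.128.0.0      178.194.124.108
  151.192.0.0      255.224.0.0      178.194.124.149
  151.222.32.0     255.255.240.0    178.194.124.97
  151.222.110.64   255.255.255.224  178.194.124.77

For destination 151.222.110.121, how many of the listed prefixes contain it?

4

Prefixes containing 151.222.110.121:
  151.128.0.0/9 (151.128.0.0 - 151.255.255.255)
  151.192.0.0/11 (151.192.0.0 - 151.223.255.255)
  151.222.64.0/18 (151.222.64.0 - 151.222.127.255)
  151.222.96.0/19 (151.222.96.0 - 151.222.127.255)
Total matching entries: 4.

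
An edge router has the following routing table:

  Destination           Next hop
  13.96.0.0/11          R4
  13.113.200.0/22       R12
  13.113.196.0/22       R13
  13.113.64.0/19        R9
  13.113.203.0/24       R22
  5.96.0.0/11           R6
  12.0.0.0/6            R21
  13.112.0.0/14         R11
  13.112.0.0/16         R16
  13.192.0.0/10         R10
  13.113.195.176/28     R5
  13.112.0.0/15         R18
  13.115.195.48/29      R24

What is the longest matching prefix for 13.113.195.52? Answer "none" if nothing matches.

13.112.0.0/15

Entries matching 13.113.195.52:
  12.0.0.0/6 (12.0.0.0 - 15.255.255.255)
  13.96.0.0/11 (13.96.0.0 - 13.127.255.255)
  13.112.0.0/14 (13.112.0.0 - 13.115.255.255)
  13.112.0.0/15 (13.112.0.0 - 13.113.255.255)
Most specific is 13.112.0.0/15.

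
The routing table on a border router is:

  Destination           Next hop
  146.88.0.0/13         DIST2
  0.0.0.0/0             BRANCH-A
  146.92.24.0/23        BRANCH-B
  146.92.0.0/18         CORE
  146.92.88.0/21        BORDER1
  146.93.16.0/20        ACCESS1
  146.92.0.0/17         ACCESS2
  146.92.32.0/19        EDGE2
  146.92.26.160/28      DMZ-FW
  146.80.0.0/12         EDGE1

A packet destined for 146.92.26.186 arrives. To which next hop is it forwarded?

CORE

Routes whose prefix contains 146.92.26.186:
  0.0.0.0/0 (default, matches everything) -> BRANCH-A
  146.80.0.0/12 (146.80.0.0 - 146.95.255.255) -> EDGE1
  146.88.0.0/13 (146.88.0.0 - 146.95.255.255) -> DIST2
  146.92.0.0/17 (146.92.0.0 - 146.92.127.255) -> ACCESS2
  146.92.0.0/18 (146.92.0.0 - 146.92.63.255) -> CORE
More-specific entries that do NOT match:
  146.92.26.160/28 (146.92.26.160 - 146.92.26.175) does not contain 146.92.26.186
  146.92.24.0/23 (146.92.24.0 - 146.92.25.255) does not contain 146.92.26.186
  146.92.88.0/21 (146.92.88.0 - 146.92.95.255) does not contain 146.92.26.186
  146.93.16.0/20 (146.93.16.0 - 146.93.31.255) does not contain 146.92.26.186
  146.92.32.0/19 (146.92.32.0 - 146.92.63.255) does not contain 146.92.26.186
Longest matching prefix is /18 -> next hop CORE.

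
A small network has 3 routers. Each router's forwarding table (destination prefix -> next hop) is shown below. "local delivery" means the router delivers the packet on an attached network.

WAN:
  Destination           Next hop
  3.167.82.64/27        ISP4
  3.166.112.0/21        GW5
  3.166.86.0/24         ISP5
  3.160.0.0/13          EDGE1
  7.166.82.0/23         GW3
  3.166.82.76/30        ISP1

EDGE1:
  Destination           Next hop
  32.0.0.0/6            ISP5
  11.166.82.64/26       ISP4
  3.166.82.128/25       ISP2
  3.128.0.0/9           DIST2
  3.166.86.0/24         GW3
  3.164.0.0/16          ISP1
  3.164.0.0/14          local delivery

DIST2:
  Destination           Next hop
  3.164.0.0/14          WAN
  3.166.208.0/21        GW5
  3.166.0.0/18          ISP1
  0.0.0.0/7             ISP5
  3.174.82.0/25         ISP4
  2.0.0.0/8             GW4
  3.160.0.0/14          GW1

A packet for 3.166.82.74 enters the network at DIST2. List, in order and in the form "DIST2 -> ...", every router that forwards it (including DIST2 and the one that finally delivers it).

DIST2 -> WAN -> EDGE1

At DIST2: longest match for 3.166.82.74 is 3.164.0.0/14 -> WAN
At WAN: longest match for 3.166.82.74 is 3.160.0.0/13 -> EDGE1
At EDGE1: longest match for 3.166.82.74 is 3.164.0.0/14 -> local delivery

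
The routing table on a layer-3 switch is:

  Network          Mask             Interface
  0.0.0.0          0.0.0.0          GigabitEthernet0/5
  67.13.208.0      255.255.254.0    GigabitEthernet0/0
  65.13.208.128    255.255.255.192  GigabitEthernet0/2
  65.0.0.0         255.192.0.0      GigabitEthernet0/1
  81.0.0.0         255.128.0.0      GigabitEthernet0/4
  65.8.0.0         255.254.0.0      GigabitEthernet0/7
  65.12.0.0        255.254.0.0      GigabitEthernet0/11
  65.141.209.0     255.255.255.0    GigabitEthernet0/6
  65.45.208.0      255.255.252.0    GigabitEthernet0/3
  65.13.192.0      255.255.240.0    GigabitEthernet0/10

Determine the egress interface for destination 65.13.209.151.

Routes whose prefix contains 65.13.209.151:
  0.0.0.0/0 (default, matches everything) -> GigabitEthernet0/5
  65.0.0.0/10 (65.0.0.0 - 65.63.255.255) -> GigabitEthernet0/1
  65.12.0.0/15 (65.12.0.0 - 65.13.255.255) -> GigabitEthernet0/11
More-specific entries that do NOT match:
  65.13.208.128/26 (65.13.208.128 - 65.13.208.191) does not contain 65.13.209.151
  65.141.209.0/24 (65.141.209.0 - 65.141.209.255) does not contain 65.13.209.151
  67.13.208.0/23 (67.13.208.0 - 67.13.209.255) does not contain 65.13.209.151
  65.45.208.0/22 (65.45.208.0 - 65.45.211.255) does not contain 65.13.209.151
  65.13.192.0/20 (65.13.192.0 - 65.13.207.255) does not contain 65.13.209.151
Longest matching prefix is /15 -> interface GigabitEthernet0/11.

GigabitEthernet0/11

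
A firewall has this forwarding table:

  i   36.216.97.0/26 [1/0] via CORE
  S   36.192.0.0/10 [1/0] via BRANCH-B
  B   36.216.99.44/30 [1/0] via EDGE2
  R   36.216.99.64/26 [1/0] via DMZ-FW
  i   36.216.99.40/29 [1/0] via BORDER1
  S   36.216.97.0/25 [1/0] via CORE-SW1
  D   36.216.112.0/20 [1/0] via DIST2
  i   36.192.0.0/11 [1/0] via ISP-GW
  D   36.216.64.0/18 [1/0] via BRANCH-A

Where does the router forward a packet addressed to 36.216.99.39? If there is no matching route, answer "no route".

BRANCH-A

Routes whose prefix contains 36.216.99.39:
  36.192.0.0/10 (36.192.0.0 - 36.255.255.255) -> BRANCH-B
  36.192.0.0/11 (36.192.0.0 - 36.223.255.255) -> ISP-GW
  36.216.64.0/18 (36.216.64.0 - 36.216.127.255) -> BRANCH-A
More-specific entries that do NOT match:
  36.216.99.44/30 (36.216.99.44 - 36.216.99.47) does not contain 36.216.99.39
  36.216.99.40/29 (36.216.99.40 - 36.216.99.47) does not contain 36.216.99.39
  36.216.97.0/26 (36.216.97.0 - 36.216.97.63) does not contain 36.216.99.39
  36.216.99.64/26 (36.216.99.64 - 36.216.99.127) does not contain 36.216.99.39
  36.216.97.0/25 (36.216.97.0 - 36.216.97.127) does not contain 36.216.99.39
  36.216.112.0/20 (36.216.112.0 - 36.216.127.255) does not contain 36.216.99.39
Longest matching prefix is /18 -> next hop BRANCH-A.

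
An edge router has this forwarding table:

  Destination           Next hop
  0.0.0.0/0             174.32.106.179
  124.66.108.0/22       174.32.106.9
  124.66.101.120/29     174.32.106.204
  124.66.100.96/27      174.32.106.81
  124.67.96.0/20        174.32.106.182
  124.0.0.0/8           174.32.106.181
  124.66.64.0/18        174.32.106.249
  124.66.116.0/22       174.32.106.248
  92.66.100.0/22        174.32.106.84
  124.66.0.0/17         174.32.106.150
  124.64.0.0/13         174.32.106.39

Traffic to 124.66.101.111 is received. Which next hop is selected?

Routes whose prefix contains 124.66.101.111:
  0.0.0.0/0 (default, matches everything) -> 174.32.106.179
  124.0.0.0/8 (124.0.0.0 - 124.255.255.255) -> 174.32.106.181
  124.64.0.0/13 (124.64.0.0 - 124.71.255.255) -> 174.32.106.39
  124.66.0.0/17 (124.66.0.0 - 124.66.127.255) -> 174.32.106.150
  124.66.64.0/18 (124.66.64.0 - 124.66.127.255) -> 174.32.106.249
More-specific entries that do NOT match:
  124.66.101.120/29 (124.66.101.120 - 124.66.101.127) does not contain 124.66.101.111
  124.66.100.96/27 (124.66.100.96 - 124.66.100.127) does not contain 124.66.101.111
  124.66.108.0/22 (124.66.108.0 - 124.66.111.255) does not contain 124.66.101.111
  124.66.116.0/22 (124.66.116.0 - 124.66.119.255) does not contain 124.66.101.111
  92.66.100.0/22 (92.66.100.0 - 92.66.103.255) does not contain 124.66.101.111
  124.67.96.0/20 (124.67.96.0 - 124.67.111.255) does not contain 124.66.101.111
Longest matching prefix is /18 -> next hop 174.32.106.249.

174.32.106.249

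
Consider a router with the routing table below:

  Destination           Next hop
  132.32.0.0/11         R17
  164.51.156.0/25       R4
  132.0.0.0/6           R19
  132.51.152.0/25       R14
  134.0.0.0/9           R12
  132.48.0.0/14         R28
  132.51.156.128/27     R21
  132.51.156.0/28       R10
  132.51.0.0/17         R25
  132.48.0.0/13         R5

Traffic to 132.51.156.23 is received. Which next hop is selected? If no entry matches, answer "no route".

R28

Routes whose prefix contains 132.51.156.23:
  132.0.0.0/6 (132.0.0.0 - 135.255.255.255) -> R19
  132.32.0.0/11 (132.32.0.0 - 132.63.255.255) -> R17
  132.48.0.0/13 (132.48.0.0 - 132.55.255.255) -> R5
  132.48.0.0/14 (132.48.0.0 - 132.51.255.255) -> R28
More-specific entries that do NOT match:
  132.51.156.0/28 (132.51.156.0 - 132.51.156.15) does not contain 132.51.156.23
  132.51.156.128/27 (132.51.156.128 - 132.51.156.159) does not contain 132.51.156.23
  164.51.156.0/25 (164.51.156.0 - 164.51.156.127) does not contain 132.51.156.23
  132.51.152.0/25 (132.51.152.0 - 132.51.152.127) does not contain 132.51.156.23
  132.51.0.0/17 (132.51.0.0 - 132.51.127.255) does not contain 132.51.156.23
Longest matching prefix is /14 -> next hop R28.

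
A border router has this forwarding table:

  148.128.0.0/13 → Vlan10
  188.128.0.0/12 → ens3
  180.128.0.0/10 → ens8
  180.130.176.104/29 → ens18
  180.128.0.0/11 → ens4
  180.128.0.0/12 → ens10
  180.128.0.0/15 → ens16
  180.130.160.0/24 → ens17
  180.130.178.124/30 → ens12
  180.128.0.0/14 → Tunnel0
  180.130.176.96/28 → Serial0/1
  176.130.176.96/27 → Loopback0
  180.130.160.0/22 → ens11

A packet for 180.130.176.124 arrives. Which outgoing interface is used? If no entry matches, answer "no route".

Routes whose prefix contains 180.130.176.124:
  180.128.0.0/10 (180.128.0.0 - 180.191.255.255) -> ens8
  180.128.0.0/11 (180.128.0.0 - 180.159.255.255) -> ens4
  180.128.0.0/12 (180.128.0.0 - 180.143.255.255) -> ens10
  180.128.0.0/14 (180.128.0.0 - 180.131.255.255) -> Tunnel0
More-specific entries that do NOT match:
  180.130.178.124/30 (180.130.178.124 - 180.130.178.127) does not contain 180.130.176.124
  180.130.176.104/29 (180.130.176.104 - 180.130.176.111) does not contain 180.130.176.124
  180.130.176.96/28 (180.130.176.96 - 180.130.176.111) does not contain 180.130.176.124
  176.130.176.96/27 (176.130.176.96 - 176.130.176.127) does not contain 180.130.176.124
  180.130.160.0/24 (180.130.160.0 - 180.130.160.255) does not contain 180.130.176.124
  180.130.160.0/22 (180.130.160.0 - 180.130.163.255) does not contain 180.130.176.124
  180.128.0.0/15 (180.128.0.0 - 180.129.255.255) does not contain 180.130.176.124
Longest matching prefix is /14 -> interface Tunnel0.

Tunnel0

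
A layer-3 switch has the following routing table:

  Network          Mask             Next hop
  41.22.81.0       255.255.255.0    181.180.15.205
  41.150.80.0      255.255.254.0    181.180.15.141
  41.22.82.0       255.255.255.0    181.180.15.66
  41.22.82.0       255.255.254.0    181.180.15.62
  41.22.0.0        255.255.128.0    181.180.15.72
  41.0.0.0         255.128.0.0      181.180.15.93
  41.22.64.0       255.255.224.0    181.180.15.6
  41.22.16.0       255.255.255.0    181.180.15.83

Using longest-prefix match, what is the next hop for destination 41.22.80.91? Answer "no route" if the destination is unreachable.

181.180.15.6

Routes whose prefix contains 41.22.80.91:
  41.0.0.0/9 (41.0.0.0 - 41.127.255.255) -> 181.180.15.93
  41.22.0.0/17 (41.22.0.0 - 41.22.127.255) -> 181.180.15.72
  41.22.64.0/19 (41.22.64.0 - 41.22.95.255) -> 181.180.15.6
More-specific entries that do NOT match:
  41.22.81.0/24 (41.22.81.0 - 41.22.81.255) does not contain 41.22.80.91
  41.22.82.0/24 (41.22.82.0 - 41.22.82.255) does not contain 41.22.80.91
  41.22.16.0/24 (41.22.16.0 - 41.22.16.255) does not contain 41.22.80.91
  41.150.80.0/23 (41.150.80.0 - 41.150.81.255) does not contain 41.22.80.91
  41.22.82.0/23 (41.22.82.0 - 41.22.83.255) does not contain 41.22.80.91
Longest matching prefix is /19 -> next hop 181.180.15.6.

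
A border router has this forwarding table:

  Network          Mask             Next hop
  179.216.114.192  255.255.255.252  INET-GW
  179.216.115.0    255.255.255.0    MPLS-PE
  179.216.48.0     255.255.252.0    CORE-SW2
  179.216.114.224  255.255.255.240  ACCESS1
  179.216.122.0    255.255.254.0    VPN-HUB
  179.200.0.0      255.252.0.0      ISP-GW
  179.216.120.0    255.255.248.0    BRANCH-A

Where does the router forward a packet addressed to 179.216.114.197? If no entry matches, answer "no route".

No entry's prefix contains 179.216.114.197; there is no default route.

no route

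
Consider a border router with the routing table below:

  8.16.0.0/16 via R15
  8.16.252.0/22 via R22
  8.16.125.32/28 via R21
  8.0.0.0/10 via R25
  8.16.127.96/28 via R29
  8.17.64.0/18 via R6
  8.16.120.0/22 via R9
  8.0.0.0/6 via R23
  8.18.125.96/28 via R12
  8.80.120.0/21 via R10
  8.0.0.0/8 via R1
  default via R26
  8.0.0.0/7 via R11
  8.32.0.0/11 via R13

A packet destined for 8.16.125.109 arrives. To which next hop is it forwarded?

R15

Routes whose prefix contains 8.16.125.109:
  0.0.0.0/0 (default, matches everything) -> R26
  8.0.0.0/6 (8.0.0.0 - 11.255.255.255) -> R23
  8.0.0.0/7 (8.0.0.0 - 9.255.255.255) -> R11
  8.0.0.0/8 (8.0.0.0 - 8.255.255.255) -> R1
  8.0.0.0/10 (8.0.0.0 - 8.63.255.255) -> R25
  8.16.0.0/16 (8.16.0.0 - 8.16.255.255) -> R15
More-specific entries that do NOT match:
  8.16.125.32/28 (8.16.125.32 - 8.16.125.47) does not contain 8.16.125.109
  8.16.127.96/28 (8.16.127.96 - 8.16.127.111) does not contain 8.16.125.109
  8.18.125.96/28 (8.18.125.96 - 8.18.125.111) does not contain 8.16.125.109
  8.16.252.0/22 (8.16.252.0 - 8.16.255.255) does not contain 8.16.125.109
  8.16.120.0/22 (8.16.120.0 - 8.16.123.255) does not contain 8.16.125.109
  8.80.120.0/21 (8.80.120.0 - 8.80.127.255) does not contain 8.16.125.109
  8.17.64.0/18 (8.17.64.0 - 8.17.127.255) does not contain 8.16.125.109
Longest matching prefix is /16 -> next hop R15.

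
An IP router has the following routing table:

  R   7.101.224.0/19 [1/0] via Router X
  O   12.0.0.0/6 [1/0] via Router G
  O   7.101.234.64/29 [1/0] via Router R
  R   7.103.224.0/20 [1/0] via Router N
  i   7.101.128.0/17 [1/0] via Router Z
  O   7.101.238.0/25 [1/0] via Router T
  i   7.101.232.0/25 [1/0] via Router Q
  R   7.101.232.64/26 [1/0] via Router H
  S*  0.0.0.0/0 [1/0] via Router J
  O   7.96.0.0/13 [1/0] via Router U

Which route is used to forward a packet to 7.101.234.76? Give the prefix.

Entries matching 7.101.234.76:
  0.0.0.0/0 (default, matches everything)
  7.96.0.0/13 (7.96.0.0 - 7.103.255.255)
  7.101.128.0/17 (7.101.128.0 - 7.101.255.255)
  7.101.224.0/19 (7.101.224.0 - 7.101.255.255)
Most specific is 7.101.224.0/19.

7.101.224.0/19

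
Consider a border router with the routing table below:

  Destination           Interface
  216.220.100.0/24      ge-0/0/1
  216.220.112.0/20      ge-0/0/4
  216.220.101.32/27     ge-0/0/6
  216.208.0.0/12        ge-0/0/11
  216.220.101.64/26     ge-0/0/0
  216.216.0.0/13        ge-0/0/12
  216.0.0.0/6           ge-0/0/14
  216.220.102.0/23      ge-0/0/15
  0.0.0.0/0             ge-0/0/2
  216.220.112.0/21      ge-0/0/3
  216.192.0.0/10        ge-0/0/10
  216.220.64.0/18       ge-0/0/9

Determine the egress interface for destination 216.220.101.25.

Routes whose prefix contains 216.220.101.25:
  0.0.0.0/0 (default, matches everything) -> ge-0/0/2
  216.0.0.0/6 (216.0.0.0 - 219.255.255.255) -> ge-0/0/14
  216.192.0.0/10 (216.192.0.0 - 216.255.255.255) -> ge-0/0/10
  216.208.0.0/12 (216.208.0.0 - 216.223.255.255) -> ge-0/0/11
  216.216.0.0/13 (216.216.0.0 - 216.223.255.255) -> ge-0/0/12
  216.220.64.0/18 (216.220.64.0 - 216.220.127.255) -> ge-0/0/9
More-specific entries that do NOT match:
  216.220.101.32/27 (216.220.101.32 - 216.220.101.63) does not contain 216.220.101.25
  216.220.101.64/26 (216.220.101.64 - 216.220.101.127) does not contain 216.220.101.25
  216.220.100.0/24 (216.220.100.0 - 216.220.100.255) does not contain 216.220.101.25
  216.220.102.0/23 (216.220.102.0 - 216.220.103.255) does not contain 216.220.101.25
  216.220.112.0/21 (216.220.112.0 - 216.220.119.255) does not contain 216.220.101.25
  216.220.112.0/20 (216.220.112.0 - 216.220.127.255) does not contain 216.220.101.25
Longest matching prefix is /18 -> interface ge-0/0/9.

ge-0/0/9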